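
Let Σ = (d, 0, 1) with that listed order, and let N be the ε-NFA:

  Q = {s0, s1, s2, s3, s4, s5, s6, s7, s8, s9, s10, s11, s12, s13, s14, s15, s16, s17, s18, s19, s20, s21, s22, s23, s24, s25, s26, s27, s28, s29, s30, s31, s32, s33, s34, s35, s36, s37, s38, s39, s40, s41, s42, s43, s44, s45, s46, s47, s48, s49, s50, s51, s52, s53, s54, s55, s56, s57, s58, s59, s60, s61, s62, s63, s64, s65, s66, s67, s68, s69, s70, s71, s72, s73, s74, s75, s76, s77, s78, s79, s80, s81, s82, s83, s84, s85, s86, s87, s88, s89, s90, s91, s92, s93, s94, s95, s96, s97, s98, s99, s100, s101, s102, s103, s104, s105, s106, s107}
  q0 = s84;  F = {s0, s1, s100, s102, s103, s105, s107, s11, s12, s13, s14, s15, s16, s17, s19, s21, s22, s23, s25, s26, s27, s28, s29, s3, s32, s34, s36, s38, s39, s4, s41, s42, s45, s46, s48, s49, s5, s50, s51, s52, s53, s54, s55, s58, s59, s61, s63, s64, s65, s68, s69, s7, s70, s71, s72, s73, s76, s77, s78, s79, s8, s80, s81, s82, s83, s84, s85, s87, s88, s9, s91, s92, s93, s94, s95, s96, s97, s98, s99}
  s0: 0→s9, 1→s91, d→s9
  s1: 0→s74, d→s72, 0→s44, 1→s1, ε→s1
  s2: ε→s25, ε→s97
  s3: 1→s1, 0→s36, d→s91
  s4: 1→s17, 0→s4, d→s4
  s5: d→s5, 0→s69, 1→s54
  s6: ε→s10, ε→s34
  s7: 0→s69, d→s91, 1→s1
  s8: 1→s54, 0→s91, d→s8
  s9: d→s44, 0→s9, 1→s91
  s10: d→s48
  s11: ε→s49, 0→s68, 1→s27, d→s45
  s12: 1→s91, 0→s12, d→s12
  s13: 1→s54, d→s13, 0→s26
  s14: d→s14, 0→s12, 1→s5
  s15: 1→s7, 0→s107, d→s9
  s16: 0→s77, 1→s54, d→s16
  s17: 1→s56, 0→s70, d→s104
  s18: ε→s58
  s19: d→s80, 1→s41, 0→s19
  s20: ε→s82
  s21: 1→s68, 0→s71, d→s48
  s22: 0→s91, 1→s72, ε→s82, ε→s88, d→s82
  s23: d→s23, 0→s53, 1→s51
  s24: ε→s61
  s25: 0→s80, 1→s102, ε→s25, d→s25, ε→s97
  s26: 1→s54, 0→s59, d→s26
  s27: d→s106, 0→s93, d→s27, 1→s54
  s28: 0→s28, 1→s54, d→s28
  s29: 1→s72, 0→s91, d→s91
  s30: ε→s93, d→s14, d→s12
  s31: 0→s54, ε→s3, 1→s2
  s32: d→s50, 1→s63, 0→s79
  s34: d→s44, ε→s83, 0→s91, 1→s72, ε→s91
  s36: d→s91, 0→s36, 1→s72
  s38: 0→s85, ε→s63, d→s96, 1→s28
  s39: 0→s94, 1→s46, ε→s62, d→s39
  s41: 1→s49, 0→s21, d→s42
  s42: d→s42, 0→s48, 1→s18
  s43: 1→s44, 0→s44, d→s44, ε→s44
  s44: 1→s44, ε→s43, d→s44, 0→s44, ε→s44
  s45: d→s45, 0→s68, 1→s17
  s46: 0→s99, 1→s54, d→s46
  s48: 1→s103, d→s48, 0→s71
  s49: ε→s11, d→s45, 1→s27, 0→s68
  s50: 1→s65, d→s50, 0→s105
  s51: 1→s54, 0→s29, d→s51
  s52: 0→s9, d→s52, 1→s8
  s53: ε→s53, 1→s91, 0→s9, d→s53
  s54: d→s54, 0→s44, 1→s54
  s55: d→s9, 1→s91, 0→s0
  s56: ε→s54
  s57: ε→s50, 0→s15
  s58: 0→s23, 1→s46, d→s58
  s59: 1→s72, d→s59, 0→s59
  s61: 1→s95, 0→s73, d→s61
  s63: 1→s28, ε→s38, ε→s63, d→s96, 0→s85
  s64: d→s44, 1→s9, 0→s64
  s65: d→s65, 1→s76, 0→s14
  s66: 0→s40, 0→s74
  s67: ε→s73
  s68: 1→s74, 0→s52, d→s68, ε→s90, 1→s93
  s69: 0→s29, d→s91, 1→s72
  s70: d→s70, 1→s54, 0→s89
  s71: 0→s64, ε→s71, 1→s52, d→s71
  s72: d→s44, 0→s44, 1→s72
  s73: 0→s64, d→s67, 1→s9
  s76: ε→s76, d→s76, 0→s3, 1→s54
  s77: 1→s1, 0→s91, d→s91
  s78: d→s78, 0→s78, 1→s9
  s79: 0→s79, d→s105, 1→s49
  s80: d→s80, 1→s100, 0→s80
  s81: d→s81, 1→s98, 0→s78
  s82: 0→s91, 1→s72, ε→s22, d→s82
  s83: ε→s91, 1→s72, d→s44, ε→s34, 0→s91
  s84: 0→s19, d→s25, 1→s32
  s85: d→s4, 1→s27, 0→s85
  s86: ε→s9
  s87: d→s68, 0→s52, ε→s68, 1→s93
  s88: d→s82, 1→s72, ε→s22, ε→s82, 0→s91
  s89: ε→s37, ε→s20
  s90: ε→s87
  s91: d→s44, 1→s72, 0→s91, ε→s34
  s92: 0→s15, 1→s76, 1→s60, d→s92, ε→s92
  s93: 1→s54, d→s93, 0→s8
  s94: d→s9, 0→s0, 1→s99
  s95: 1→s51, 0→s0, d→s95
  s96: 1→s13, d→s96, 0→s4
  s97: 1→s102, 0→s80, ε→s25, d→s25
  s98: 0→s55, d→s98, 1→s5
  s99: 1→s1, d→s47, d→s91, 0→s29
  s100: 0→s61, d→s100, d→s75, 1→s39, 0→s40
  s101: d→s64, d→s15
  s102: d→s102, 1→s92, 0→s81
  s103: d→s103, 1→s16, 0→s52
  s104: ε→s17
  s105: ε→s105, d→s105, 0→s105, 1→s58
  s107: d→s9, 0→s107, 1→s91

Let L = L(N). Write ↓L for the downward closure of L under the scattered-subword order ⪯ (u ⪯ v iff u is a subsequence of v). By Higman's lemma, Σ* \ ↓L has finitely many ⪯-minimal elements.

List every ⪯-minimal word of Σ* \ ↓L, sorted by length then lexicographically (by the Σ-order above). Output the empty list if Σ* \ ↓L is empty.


Antichain: [11110, d1001d, d110dd, 01000d].

|Q|=108, |F|=79, |δ|=307 (47 ε).
min D↑ (72 st, q0=0, F={55}): 0:d→1,0→2,1→3 1:d→1,0→4,1→5 2:d→4,0→2,1→6 3:d→7,0→8,1→9 4:d→4,0→4,1→10 5:d→5,0→11,1→12 6:d→13,0→14,1→15 7:d→7,0→16,1→17 8:d→16,0→8,1→15 9:d→18,0→19,1→20 10:d→10,0→21,1→22 11:d→11,0→23,1→24 12:d→12,0→25,1→26 13:d→13,0→27,1→28 14:d→27,0→29,1→30 15:d→31,0→30,1→32 16:d→16,0→16,1→28 17:d→17,0→33,1→26 18:d→18,0→34,1→35 19:d→34,0→19,1→32 20:d→20,0→20,1→36 21:d→21,0→37,1→38 22:d→22,0→39,1→40 23:d→23,0→23,1→41 24:d→24,0→42,1→43 25:d→41,0→44,1→45 26:d→26,0→46,1→36 27:d→27,0→29,1→47 28:d→28,0→48,1→40 29:d→29,0→49,1→50 30:d→30,0→50,1→51 31:d→31,0→30,1→52 32:d→32,0→51,1→36 33:d→33,0→53,1→43 34:d→34,0→34,1→52 35:d→35,0→54,1→36 36:d→36,0→55,1→36 37:d→37,0→49,1→41 38:d→38,0→56,1→57 39:d→41,0→56,1→58 40:d→40,0→58,1→36 41:d→55,0→41,1→59 42:d→41,0→56,1→59 43:d→43,0→60,1→36 44:d→41,0→44,1→59 45:d→59,0→60,1→61 46:d→59,0→62,1→61 47:d→47,0→50,1→63 48:d→48,0→64,1→57 49:d→55,0→49,1→41 50:d→50,0→41,1→65 51:d→51,0→65,1→36 52:d→52,0→66,1→36 53:d→53,0→53,1→59 54:d→54,0→67,1→36 55:d→55,0→55,1→55 56:d→41,0→41,1→59 57:d→57,0→68,1→36 58:d→59,0→68,1→61 59:d→55,0→59,1→69 60:d→59,0→68,1→69 61:d→69,0→55,1→61 62:d→59,0→62,1→69 63:d→63,0→70,1→36 64:d→64,0→41,1→59 65:d→65,0→59,1→36 66:d→66,0→71,1→36 67:d→67,0→67,1→69 68:d→59,0→59,1→69 69:d→55,0→55,1→69 70:d→59,0→59,1→61 71:d→71,0→59,1→69.
'11110': N↓-sim [96, 91, 72, 41, 7, 3] end={s43,s44,s74} rej; 5/5 deletions ∈↓L.
'd1001d': |S_i|=[96, 85, 68, 49, 27, 7, 2] end={s43,s44} ∉↓L; 6/6 single-dels accept.
'd110dd': |S_i|=[96, 85, 68, 36, 22, 8, 2] end={s43,s44} — reject; 6/6 single-dels accept.
'01000d': N↓-sim [96, 82, 65, 45, 26, 9, 2] end={s43,s44} — reject; 6/6 single-dels accept.
4 minimals (antichain).


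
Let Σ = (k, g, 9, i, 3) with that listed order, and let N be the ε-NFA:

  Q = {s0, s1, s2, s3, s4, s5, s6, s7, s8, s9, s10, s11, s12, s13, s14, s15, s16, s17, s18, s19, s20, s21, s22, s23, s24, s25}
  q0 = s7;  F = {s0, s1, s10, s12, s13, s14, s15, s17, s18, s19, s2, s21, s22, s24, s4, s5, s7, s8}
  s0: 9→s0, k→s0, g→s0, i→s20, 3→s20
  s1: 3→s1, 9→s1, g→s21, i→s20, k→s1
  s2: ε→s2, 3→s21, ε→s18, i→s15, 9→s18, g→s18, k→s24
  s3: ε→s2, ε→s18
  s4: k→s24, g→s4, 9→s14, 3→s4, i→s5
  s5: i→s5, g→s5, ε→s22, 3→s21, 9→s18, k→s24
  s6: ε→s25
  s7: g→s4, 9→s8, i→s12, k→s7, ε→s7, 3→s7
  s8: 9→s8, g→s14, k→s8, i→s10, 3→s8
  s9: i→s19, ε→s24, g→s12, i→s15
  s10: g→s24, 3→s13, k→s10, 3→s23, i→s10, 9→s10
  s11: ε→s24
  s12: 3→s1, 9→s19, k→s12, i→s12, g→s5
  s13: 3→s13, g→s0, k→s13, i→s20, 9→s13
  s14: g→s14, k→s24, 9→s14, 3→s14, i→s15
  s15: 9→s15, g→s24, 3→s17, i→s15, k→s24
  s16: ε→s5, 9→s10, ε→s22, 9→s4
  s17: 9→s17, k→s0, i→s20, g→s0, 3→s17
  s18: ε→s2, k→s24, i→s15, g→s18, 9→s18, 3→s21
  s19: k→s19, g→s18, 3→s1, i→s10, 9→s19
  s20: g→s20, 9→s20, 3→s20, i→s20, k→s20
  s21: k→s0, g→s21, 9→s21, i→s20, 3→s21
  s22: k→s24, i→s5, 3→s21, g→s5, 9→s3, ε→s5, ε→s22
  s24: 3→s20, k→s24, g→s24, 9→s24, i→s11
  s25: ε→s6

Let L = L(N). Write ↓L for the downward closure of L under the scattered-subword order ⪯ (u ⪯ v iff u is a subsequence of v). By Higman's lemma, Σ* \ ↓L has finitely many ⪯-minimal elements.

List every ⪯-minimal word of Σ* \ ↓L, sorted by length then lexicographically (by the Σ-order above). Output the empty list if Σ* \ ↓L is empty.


|Q|=26, |F|=18, |δ|=116 (15 ε).
min D↑ (17 st, q0=0, F={10}): 0:k→0,g→1,9→2,i→3,3→0 1:k→4,g→1,9→5,i→6,3→1 2:k→2,g→5,9→2,i→7,3→2 3:k→3,g→6,9→8,i→3,3→9 4:k→4,g→4,9→4,i→4,3→10 5:k→4,g→5,9→5,i→11,3→5 6:k→4,g→6,9→12,i→6,3→13 7:k→7,g→4,9→7,i→7,3→14 8:k→8,g→12,9→8,i→7,3→9 9:k→9,g→13,9→9,i→10,3→9 10:k→10,g→10,9→10,i→10,3→10 11:k→4,g→4,9→11,i→11,3→15 12:k→4,g→12,9→12,i→11,3→13 13:k→16,g→13,9→13,i→10,3→13 14:k→14,g→16,9→14,i→10,3→14 15:k→16,g→16,9→15,i→10,3→15 16:k→16,g→16,9→16,i→10,3→10 [Hopcroft].
'gk3': run [22, 14, 4, 1] end={s20} — reject; 3/3 single-dels accept.
'i3i': |S_i|=[22, 18, 7, 1] end={s20} ∉↓L; 3/3 deletions ∈↓L.
'9ig3': N↓-sim [22, 17, 9, 4, 1] end={s20} — reject; 4/4 del acc.
3 words, ⪯-incomp.

A = [gk3, i3i, 9ig3].


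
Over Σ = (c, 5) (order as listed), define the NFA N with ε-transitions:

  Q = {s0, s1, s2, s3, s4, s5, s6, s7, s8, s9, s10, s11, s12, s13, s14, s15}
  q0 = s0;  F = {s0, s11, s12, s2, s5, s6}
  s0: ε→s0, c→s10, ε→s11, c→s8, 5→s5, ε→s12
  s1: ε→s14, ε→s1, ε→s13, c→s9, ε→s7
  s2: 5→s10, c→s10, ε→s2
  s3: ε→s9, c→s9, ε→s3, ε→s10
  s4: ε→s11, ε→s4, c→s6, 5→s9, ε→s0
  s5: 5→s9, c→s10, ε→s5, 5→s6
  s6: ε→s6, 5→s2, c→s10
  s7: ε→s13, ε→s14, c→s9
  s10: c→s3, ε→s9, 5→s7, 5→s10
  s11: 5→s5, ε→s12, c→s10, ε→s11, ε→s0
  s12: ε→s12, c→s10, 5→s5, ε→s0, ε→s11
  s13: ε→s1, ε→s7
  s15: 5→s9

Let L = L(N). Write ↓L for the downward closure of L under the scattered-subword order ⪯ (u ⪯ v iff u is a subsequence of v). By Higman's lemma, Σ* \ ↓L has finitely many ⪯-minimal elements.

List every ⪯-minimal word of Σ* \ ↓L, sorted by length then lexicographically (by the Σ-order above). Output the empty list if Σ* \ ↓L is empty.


|Q|=16, |F|=6, |δ|=50 (27 ε).
min D↑ (5 st, q0=0, F={1}): 0:c→1,5→2 1:c→1,5→1 2:c→1,5→3 3:c→1,5→4 4:c→1,5→1 (ε-aug+det+¬).
'c': N↓-sim [14, 8] end={s1,s10,s13,s14,s3,s7,s8,s9} — reject; 1/1 deletions ∈↓L.
'5555': N↓-sim [14, 10, 9, 8, 7] end={s1,s10,s13,s14,s3,s7,s9} ∉↓L; 4/4 del acc.
2 minimals (antichain).

A = [c, 5555].


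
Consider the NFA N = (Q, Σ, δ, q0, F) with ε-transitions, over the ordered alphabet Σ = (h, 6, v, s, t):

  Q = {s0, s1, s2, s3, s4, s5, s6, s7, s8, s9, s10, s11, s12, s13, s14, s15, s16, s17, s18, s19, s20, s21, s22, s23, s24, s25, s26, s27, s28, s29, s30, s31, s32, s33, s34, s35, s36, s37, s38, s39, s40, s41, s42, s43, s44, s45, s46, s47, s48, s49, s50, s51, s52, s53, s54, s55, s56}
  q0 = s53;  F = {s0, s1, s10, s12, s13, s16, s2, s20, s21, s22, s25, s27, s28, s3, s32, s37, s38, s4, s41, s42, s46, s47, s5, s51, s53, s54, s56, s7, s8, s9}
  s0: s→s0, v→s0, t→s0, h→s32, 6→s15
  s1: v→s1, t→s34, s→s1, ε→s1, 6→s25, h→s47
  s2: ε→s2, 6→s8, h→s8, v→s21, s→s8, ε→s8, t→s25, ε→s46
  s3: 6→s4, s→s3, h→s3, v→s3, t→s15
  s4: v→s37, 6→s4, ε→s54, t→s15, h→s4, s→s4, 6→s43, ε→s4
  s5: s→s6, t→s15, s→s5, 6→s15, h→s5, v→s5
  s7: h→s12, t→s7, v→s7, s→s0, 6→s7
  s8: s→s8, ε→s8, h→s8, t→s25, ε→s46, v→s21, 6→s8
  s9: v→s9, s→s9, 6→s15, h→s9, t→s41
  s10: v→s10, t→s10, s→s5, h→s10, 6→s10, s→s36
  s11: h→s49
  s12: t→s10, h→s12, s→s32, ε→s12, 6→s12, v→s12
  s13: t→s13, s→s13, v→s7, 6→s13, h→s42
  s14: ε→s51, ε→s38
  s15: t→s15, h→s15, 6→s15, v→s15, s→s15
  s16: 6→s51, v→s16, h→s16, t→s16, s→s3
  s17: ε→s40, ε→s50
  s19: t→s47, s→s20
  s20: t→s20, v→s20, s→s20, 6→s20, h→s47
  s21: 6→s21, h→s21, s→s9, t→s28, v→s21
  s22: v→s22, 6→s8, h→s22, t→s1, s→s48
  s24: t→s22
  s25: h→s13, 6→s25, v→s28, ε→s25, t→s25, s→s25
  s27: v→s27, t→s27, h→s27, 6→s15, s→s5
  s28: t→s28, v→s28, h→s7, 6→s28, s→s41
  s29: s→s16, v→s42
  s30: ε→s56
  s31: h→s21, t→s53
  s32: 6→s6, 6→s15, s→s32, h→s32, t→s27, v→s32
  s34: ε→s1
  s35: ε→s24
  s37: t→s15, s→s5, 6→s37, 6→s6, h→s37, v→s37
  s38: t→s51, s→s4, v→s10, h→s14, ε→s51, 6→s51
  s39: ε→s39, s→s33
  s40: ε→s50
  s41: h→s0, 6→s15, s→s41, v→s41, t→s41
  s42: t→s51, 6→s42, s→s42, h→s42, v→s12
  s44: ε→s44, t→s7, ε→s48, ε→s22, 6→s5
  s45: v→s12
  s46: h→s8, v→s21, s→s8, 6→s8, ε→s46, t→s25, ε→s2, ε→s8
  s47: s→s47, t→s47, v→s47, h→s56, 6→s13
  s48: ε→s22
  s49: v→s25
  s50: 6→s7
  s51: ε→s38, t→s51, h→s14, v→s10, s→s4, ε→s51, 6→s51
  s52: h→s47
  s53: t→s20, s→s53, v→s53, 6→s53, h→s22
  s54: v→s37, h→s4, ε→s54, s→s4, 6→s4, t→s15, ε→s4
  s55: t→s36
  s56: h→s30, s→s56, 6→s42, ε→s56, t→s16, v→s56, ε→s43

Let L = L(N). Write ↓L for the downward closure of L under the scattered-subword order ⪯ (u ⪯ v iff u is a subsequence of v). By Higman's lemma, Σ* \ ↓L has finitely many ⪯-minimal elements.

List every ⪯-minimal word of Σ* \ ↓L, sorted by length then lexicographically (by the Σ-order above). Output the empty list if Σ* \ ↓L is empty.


A = [h6vs6, thhtst].

|Q|=57, |F|=30, |δ|=209 (33 ε).
min D↑ (27 st, q0=0, F={15}): 0:h→1,6→0,v→0,s→0,t→2 1:h→1,6→3,v→1,s→1,t→4 2:h→5,6→2,v→2,s→2,t→2 3:h→3,6→3,v→6,s→3,t→7 4:h→5,6→7,v→4,s→4,t→4 5:h→8,6→9,v→5,s→5,t→5 6:h→6,6→6,v→6,s→10,t→11 7:h→9,6→7,v→11,s→7,t→7 8:h→8,6→12,v→8,s→8,t→13 9:h→12,6→9,v→14,s→9,t→9 10:h→10,6→15,v→10,s→10,t→16 11:h→14,6→11,v→11,s→16,t→11 12:h→12,6→12,v→17,s→12,t→18 13:h→13,6→18,v→13,s→19,t→13 14:h→17,6→14,v→14,s→20,t→14 15:h→15,6→15,v→15,s→15,t→15 16:h→20,6→15,v→16,s→16,t→16 17:h→17,6→17,v→17,s→21,t→22 18:h→18,6→18,v→22,s→23,t→18 19:h→19,6→23,v→19,s→19,t→15 20:h→21,6→15,v→20,s→20,t→20 21:h→21,6→15,v→21,s→21,t→24 22:h→22,6→22,v→22,s→25,t→22 23:h→23,6→23,v→26,s→23,t→15 24:h→24,6→15,v→24,s→25,t→24 25:h→25,6→15,v→25,s→25,t→15 26:h→26,6→26,v→26,s→25,t→15 (ε-aug+det+¬).
'h6vs6': N↓-sim [38, 36, 27, 15, 9, 2] end={s15,s6} ∉↓L; 5/5 single-dels accept.
'thhtst': |S_i|=[38, 30, 24, 20, 15, 9, 1] end={s15} rej; 6/6 deletions ∈↓L.
2 words, ⪯-incomp.


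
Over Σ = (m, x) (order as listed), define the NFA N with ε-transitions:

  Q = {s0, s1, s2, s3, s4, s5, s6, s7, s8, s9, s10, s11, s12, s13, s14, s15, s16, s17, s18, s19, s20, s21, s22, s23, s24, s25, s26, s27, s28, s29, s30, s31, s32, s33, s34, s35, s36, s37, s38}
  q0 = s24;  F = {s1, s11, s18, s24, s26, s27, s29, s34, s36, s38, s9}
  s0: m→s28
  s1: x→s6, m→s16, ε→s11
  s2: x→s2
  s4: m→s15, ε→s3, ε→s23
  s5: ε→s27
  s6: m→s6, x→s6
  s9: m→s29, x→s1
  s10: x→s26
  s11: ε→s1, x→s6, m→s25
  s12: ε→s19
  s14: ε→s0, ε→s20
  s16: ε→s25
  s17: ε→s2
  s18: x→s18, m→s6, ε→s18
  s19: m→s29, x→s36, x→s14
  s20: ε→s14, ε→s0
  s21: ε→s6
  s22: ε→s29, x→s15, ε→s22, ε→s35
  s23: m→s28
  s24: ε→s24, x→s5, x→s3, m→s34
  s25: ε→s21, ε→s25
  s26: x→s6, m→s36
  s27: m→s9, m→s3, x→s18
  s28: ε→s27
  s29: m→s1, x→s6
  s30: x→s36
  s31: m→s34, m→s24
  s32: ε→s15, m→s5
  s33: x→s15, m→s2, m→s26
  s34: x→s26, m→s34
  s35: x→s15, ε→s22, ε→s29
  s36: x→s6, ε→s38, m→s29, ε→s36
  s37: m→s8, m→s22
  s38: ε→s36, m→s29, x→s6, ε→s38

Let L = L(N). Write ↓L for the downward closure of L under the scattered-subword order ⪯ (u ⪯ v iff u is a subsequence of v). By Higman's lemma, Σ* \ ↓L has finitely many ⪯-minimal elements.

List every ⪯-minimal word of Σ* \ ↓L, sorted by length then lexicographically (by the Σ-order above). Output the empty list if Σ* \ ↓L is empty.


Antichain: [mxx, xxm, xmmx, xmmmm].

|Q|=39, |F|=11, |δ|=73 (28 ε).
min D↑ (10 st, q0=0, F={7}): 0:m→1,x→2 1:m→1,x→3 2:m→4,x→5 3:m→6,x→7 4:m→8,x→9 5:m→7,x→5 6:m→8,x→7 7:m→7,x→7 8:m→9,x→7 9:m→7,x→7 [Hopcroft].
'mxx': |S_i|=[17, 13, 10, 1] end={s6} — reject; 3/3 del acc.
'xxm': |S_i|=[17, 15, 7, 4] end={s16,s21,s25,s6} — reject; 3/3 deletions ∈↓L.
'xmmx': N↓-sim [17, 15, 11, 7, 1] end={s6} — reject; 4/4 deletions ∈↓L.
'xmmmm': run [17, 15, 11, 7, 6, 4] end={s16,s21,s25,s6} — reject; 5/5 del acc.
4 words, ⪯-incomp.


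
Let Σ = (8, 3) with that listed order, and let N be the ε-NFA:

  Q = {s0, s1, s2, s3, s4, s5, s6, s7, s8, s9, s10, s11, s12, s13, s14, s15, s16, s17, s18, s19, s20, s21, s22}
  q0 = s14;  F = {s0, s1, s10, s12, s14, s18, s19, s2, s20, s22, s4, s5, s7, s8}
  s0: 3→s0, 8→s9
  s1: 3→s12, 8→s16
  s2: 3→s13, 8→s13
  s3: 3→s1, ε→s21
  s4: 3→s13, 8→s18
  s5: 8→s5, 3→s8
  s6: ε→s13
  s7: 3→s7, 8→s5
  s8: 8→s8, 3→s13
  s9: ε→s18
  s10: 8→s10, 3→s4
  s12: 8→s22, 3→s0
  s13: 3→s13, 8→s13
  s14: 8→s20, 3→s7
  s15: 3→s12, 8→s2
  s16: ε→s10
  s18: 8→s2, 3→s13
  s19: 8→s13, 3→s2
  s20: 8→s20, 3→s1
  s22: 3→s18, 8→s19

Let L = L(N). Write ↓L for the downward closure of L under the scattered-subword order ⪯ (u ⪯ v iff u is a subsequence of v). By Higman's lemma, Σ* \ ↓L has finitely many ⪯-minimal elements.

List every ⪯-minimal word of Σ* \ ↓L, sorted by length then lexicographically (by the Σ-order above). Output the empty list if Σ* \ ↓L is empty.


min(Σ*\↓L) = [3833, 833888, 833383].

|Q|=23, |F|=14, |δ|=37 (4 ε).
min D↑ (15 st, q0=0, F={11}): 0:8→1,3→2 1:8→1,3→3 2:8→4,3→2 3:8→5,3→6 4:8→4,3→7 5:8→5,3→8 6:8→9,3→10 7:8→7,3→11 8:8→12,3→11 9:8→13,3→12 10:8→12,3→10 11:8→11,3→11 12:8→14,3→11 13:8→11,3→14 14:8→11,3→11 (ε-aug+det+¬).
'3833': |S_i|=[17, 15, 11, 5, 1] end={s13} — reject; 4/4 deletions ∈↓L.
'833888': run [17, 15, 13, 9, 6, 3, 1] end={s13} ∉↓L; 6/6 del acc.
'833383': run [17, 15, 13, 9, 5, 4, 1] end={s13} — reject; 6/6 del acc.
3 words, ⪯-incomp.


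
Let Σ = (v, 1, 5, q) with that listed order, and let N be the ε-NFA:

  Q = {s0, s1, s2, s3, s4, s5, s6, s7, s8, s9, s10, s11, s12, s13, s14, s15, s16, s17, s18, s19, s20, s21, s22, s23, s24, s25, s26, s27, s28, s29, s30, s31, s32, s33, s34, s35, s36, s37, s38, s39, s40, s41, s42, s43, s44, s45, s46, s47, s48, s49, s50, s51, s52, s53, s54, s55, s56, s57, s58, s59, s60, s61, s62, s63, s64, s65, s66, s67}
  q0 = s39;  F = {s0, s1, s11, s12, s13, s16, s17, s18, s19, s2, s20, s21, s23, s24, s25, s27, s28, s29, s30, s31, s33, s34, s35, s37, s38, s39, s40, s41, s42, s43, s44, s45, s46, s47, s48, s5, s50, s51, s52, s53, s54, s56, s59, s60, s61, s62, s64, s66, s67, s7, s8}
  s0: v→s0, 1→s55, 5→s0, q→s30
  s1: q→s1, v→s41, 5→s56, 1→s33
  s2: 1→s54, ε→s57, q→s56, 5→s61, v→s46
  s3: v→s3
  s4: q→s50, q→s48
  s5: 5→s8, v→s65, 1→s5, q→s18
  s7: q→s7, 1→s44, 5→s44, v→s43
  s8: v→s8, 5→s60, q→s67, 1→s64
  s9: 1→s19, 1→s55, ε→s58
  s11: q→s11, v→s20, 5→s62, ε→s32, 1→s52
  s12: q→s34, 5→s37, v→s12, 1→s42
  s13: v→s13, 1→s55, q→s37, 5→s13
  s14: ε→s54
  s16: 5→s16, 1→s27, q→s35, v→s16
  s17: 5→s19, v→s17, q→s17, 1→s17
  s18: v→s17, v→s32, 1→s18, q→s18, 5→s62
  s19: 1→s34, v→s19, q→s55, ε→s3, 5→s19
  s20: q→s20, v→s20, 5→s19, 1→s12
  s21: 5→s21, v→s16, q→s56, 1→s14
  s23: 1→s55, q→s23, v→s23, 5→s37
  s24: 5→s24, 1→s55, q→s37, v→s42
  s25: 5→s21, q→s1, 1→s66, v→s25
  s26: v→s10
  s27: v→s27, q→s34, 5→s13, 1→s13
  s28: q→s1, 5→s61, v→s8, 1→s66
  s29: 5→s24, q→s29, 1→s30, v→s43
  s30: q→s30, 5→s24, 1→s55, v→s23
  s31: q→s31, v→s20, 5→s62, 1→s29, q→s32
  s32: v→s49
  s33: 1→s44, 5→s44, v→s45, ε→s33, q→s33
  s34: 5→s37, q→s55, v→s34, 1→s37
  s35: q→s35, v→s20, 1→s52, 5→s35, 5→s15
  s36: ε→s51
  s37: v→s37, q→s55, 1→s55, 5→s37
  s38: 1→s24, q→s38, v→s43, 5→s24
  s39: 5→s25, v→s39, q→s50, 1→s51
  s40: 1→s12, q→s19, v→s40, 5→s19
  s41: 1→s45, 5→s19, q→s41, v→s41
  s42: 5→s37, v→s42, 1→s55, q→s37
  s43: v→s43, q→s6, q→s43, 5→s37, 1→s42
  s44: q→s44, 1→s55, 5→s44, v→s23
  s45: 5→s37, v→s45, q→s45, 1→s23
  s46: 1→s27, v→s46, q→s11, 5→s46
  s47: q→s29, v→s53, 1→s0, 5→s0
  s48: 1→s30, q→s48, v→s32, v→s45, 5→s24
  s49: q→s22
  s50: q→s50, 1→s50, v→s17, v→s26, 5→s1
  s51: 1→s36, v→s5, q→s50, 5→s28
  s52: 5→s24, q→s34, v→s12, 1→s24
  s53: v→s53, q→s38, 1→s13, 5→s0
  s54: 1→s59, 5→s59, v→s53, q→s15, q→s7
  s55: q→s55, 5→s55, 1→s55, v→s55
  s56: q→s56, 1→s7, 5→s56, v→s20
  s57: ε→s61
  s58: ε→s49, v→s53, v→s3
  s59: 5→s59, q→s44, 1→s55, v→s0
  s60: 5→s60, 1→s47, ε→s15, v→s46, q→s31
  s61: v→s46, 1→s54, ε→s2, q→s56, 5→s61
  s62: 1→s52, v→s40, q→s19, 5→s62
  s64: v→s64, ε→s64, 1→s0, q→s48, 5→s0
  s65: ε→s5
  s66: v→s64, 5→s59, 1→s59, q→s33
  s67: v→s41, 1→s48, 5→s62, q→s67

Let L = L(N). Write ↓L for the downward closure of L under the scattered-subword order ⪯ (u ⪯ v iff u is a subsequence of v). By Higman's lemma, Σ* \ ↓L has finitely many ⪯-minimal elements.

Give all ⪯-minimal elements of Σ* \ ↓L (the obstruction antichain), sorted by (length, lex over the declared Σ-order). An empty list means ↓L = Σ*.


|Q|=68, |F|=51, |δ|=238 (13 ε).
min D↑ (51 st, q0=0, F={27}): 0:v→0,1→1,5→2,q→3 1:v→4,1→1,5→5,q→3 2:v→2,1→6,5→7,q→8 3:v→9,1→3,5→8,q→3 4:v→4,1→4,5→10,q→11 5:v→10,1→6,5→12,q→8 6:v→13,1→14,5→14,q→15 7:v→16,1→17,5→7,q→18 8:v→19,1→15,5→18,q→8 9:v→9,1→9,5→20,q→9 10:v→10,1→13,5→21,q→22 11:v→9,1→11,5→23,q→11 12:v→24,1→17,5→12,q→18 13:v→13,1→25,5→25,q→26 14:v→25,1→27,5→14,q→28 15:v→29,1→28,5→28,q→15 16:v→16,1→30,5→16,q→31 17:v→32,1→14,5→14,q→33 18:v→34,1→33,5→18,q→18 19:v→19,1→29,5→20,q→19 20:v→20,1→35,5→20,q→27 21:v→24,1→36,5→21,q→37 22:v→19,1→26,5→23,q→22 23:v→38,1→39,5→23,q→20 24:v→24,1→30,5→24,q→40 25:v→25,1→27,5→25,q→41 26:v→29,1→41,5→42,q→26 27:v→27,1→27,5→27,q→27 28:v→43,1→27,5→28,q→28 29:v→29,1→43,5→44,q→29 30:v→30,1→45,5→45,q→35 31:v→34,1→39,5→31,q→31 32:v→32,1→45,5→25,q→46 33:v→47,1→28,5→28,q→33 34:v→34,1→48,5→20,q→34 35:v→35,1→44,5→44,q→27 36:v→32,1→25,5→25,q→49 37:v→34,1→49,5→23,q→37 38:v→38,1→48,5→20,q→20 39:v→48,1→42,5→42,q→35 40:v→34,1→39,5→23,q→40 41:v→43,1→27,5→42,q→41 42:v→50,1→27,5→42,q→44 43:v→43,1→27,5→44,q→43 44:v→44,1→27,5→44,q→27 45:v→45,1→27,5→45,q→44 46:v→47,1→42,5→42,q→46 47:v→47,1→50,5→44,q→47 48:v→48,1→50,5→44,q→35 49:v→47,1→41,5→42,q→49 50:v→50,1→27,5→44,q→44 (ε-aug+det+¬).
'5111': run [64, 54, 32, 10, 1] end={s55} rej; 4/4 single-dels accept.
'5151': N↓-sim [64, 54, 32, 10, 1] end={s55} rej; 4/4 del acc.
'qv5q': run [64, 39, 20, 5, 1] end={s55} rej; 4/4 single-dels accept.
'1vq5qq': run [64, 59, 43, 29, 11, 5, 1] end={s55} ∉↓L; 6/6 single-dels accept.
'55v1qq': run [64, 54, 43, 29, 9, 3, 1] end={s55} ∉↓L; 6/6 del acc.
5 obstructions.

Antichain: [5111, 5151, qv5q, 1vq5qq, 55v1qq].


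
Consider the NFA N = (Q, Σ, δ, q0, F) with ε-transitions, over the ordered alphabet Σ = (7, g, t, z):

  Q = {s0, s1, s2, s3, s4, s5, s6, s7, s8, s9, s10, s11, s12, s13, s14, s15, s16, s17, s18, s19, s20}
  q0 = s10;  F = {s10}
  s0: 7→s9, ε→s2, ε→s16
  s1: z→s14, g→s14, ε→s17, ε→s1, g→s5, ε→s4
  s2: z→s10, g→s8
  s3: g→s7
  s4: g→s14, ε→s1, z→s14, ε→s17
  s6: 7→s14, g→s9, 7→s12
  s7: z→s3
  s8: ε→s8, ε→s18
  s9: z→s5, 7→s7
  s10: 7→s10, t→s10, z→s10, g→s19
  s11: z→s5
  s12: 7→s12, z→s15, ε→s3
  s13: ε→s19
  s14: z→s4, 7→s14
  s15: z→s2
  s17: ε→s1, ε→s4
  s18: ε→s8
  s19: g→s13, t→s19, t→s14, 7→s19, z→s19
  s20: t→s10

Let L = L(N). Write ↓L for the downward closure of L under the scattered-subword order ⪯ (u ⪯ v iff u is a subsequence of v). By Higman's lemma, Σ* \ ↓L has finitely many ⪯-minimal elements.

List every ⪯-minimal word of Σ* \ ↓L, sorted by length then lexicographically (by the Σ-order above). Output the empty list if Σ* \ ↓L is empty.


|Q|=21, |F|=1, |δ|=45 (14 ε).
min D↑ (2 st, q0=0, F={1}): 0:7→0,g→1,t→0,z→0 1:7→1,g→1,t→1,z→1 [Hopcroft].
'g': N↓-sim [8, 7] end={s1,s13,s14,s17,s19,s4,s5} ∉↓L; 1/1 single-dels accept.
1 obstructions.

Antichain: [g].


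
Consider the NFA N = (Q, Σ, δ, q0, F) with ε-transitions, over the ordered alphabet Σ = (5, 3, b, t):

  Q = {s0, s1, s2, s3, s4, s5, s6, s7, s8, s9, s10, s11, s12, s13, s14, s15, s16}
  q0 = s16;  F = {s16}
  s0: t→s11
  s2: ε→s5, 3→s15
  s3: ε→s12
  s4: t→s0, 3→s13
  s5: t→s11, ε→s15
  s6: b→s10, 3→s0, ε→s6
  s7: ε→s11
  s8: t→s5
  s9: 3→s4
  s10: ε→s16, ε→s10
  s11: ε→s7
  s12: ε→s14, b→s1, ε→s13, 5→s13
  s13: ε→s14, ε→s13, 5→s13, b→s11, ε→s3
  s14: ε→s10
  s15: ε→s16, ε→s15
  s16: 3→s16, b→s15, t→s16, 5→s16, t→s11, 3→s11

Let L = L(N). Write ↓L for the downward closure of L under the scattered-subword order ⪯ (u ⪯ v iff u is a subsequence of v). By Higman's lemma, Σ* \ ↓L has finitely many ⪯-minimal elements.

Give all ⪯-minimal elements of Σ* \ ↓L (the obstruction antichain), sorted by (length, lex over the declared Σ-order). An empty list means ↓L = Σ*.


|Q|=17, |F|=1, |δ|=35 (16 ε).
min D↑ (1 st, q0=0, F={}): 0:5→0,3→0,b→0,t→0 [Hopcroft].
L(D↑) = ∅ ⇒ ↓L = Σ*.

min(Σ*\↓L) = [].


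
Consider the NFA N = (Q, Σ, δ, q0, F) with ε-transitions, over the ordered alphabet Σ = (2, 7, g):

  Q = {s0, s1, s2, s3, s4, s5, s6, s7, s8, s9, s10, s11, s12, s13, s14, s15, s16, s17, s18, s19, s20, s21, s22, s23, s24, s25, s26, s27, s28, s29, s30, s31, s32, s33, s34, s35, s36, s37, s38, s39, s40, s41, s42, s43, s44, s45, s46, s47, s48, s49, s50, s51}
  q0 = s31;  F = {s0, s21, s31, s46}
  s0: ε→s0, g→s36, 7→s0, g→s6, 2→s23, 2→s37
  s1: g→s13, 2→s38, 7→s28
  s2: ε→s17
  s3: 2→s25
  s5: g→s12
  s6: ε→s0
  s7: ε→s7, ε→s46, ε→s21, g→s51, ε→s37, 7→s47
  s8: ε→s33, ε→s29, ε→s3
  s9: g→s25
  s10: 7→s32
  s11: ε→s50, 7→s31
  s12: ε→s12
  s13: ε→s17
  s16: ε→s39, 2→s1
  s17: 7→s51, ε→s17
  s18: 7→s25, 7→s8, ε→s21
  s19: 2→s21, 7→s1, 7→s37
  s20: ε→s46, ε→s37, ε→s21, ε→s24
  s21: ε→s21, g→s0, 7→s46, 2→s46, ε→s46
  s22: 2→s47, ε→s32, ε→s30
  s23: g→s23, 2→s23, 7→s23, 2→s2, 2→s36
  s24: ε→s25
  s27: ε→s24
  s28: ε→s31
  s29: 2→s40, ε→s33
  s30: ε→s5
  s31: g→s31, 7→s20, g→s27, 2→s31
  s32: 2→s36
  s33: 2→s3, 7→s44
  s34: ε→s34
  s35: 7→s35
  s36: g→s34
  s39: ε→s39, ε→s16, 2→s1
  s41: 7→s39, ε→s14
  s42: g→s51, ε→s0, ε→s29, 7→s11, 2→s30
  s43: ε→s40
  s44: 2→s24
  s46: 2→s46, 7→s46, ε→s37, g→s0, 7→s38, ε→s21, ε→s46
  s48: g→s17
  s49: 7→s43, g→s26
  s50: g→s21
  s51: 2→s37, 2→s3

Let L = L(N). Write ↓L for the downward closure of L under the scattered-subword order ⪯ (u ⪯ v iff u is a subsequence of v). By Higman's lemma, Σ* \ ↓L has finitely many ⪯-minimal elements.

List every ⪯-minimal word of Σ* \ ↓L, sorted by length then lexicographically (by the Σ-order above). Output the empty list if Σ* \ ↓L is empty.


min(Σ*\↓L) = [7g2].

|Q|=52, |F|=4, |δ|=96 (39 ε).
min D↑ (4 st, q0=0, F={3}): 0:2→0,7→1,g→0 1:2→1,7→1,g→2 2:2→3,7→2,g→2 3:2→3,7→3,g→3.
'7g2': N↓-sim [18, 16, 11, 9] end={s17,s2,s23,s25,s3,s34,s36,s37,s51} — reject; 3/3 del acc.
1 obstructions.


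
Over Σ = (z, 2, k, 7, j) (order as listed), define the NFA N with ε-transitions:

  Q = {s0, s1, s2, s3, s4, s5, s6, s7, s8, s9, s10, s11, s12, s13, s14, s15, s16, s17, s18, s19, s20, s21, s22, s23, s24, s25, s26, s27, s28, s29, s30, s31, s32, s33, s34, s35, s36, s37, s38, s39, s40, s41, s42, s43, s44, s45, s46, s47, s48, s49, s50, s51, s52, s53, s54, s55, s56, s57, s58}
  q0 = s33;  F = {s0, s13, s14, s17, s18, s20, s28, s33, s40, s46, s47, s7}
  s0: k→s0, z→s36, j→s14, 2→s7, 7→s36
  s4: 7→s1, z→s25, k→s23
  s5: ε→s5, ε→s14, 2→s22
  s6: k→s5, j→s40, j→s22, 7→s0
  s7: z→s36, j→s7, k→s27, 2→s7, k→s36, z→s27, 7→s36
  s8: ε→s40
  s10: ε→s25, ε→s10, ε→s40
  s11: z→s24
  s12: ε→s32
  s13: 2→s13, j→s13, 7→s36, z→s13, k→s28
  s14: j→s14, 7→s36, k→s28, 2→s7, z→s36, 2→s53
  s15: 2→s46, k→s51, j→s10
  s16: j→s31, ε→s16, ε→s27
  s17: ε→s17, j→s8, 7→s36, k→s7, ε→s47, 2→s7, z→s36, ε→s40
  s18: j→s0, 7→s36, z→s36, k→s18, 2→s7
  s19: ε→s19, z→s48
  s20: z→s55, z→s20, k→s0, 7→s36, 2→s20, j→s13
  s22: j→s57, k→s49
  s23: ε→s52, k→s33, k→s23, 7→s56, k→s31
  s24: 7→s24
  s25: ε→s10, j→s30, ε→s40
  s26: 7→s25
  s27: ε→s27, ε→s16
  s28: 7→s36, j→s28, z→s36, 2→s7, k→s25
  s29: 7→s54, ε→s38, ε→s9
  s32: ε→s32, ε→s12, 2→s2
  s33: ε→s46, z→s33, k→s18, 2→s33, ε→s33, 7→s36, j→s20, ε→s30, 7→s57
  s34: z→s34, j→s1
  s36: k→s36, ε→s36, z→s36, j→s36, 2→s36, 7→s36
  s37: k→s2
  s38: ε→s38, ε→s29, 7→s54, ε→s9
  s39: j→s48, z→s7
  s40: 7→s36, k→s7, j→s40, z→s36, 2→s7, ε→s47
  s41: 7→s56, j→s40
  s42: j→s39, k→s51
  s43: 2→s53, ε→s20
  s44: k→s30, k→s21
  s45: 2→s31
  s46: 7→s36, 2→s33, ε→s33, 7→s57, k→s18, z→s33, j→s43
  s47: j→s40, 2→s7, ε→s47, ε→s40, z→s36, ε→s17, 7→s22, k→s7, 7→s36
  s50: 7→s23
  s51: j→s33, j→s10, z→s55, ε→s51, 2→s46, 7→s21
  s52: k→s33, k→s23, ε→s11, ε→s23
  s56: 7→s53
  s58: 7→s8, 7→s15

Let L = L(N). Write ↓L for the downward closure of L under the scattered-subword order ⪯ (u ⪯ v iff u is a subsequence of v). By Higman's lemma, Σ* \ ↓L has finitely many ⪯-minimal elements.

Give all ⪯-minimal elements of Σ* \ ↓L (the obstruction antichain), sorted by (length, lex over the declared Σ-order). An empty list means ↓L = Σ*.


|Q|=59, |F|=12, |δ|=160 (38 ε).
min D↑ (10 st, q0=0, F={2}): 0:z→0,2→0,k→1,7→2,j→3 1:z→2,2→4,k→1,7→2,j→5 2:z→2,2→2,k→2,7→2,j→2 3:z→3,2→3,k→5,7→2,j→6 4:z→2,2→4,k→2,7→2,j→4 5:z→2,2→4,k→5,7→2,j→7 6:z→6,2→6,k→8,7→2,j→6 7:z→2,2→4,k→8,7→2,j→7 8:z→2,2→4,k→9,7→2,j→8 9:z→2,2→4,k→4,7→2,j→9 (ε-aug+det+¬).
'7': |S_i|=[26, 4] end={s22,s36,s49,s57} — reject; 1/1 deletions ∈↓L.
'kz': run [26, 20, 4] end={s16,s27,s31,s36} ∉↓L; 2/2 del acc.
'k2k': run [26, 20, 6, 4] end={s16,s27,s31,s36} ∉↓L; 3/3 deletions ∈↓L.
'jjkkkk': |S_i|=[26, 23, 19, 16, 15, 6, 4] end={s16,s27,s31,s36} — reject; 6/6 del acc.
4 obstructions.

A = [7, kz, k2k, jjkkkk].


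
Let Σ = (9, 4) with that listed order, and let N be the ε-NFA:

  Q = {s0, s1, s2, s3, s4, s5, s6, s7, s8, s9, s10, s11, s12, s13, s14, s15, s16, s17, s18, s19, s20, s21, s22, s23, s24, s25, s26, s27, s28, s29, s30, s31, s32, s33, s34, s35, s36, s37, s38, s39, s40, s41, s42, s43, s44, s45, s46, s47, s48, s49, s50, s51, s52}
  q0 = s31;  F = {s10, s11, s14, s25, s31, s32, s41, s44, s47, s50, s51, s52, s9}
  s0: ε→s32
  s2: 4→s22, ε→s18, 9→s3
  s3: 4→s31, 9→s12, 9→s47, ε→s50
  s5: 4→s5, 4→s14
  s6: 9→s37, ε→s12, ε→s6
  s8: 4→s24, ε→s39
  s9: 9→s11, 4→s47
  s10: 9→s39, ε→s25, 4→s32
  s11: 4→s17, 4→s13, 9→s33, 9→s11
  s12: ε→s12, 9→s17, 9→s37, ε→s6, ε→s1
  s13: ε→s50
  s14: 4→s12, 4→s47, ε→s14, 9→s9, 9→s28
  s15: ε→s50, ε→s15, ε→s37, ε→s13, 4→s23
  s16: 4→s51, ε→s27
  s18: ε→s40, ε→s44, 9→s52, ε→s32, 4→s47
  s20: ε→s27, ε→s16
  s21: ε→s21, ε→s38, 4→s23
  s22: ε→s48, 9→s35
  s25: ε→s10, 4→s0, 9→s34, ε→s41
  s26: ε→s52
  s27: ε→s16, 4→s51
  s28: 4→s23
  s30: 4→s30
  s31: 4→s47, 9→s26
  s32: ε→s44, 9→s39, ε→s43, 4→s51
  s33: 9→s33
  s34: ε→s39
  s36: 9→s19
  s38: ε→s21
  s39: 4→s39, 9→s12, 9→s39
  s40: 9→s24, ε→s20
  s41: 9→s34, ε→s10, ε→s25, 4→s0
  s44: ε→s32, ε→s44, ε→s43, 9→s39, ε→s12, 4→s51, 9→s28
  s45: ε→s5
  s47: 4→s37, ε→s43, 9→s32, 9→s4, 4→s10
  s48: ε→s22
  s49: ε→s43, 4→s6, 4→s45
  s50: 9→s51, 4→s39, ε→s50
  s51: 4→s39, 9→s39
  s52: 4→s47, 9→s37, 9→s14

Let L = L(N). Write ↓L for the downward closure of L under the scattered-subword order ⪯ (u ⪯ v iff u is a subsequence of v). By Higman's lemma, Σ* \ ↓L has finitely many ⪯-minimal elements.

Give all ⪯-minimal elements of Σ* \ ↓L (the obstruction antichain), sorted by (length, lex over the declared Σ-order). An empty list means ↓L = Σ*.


|Q|=53, |F|=13, |δ|=107 (45 ε).
min D↑ (11 st, q0=0, F={7}): 0:9→1,4→2 1:9→3,4→2 2:9→4,4→5 3:9→6,4→2 4:9→7,4→8 5:9→7,4→4 6:9→9,4→2 7:9→7,4→7 8:9→7,4→7 9:9→9,4→10 10:9→8,4→7 (ε-aug+det+¬).
'499': run [28, 21, 14, 8] end={s1,s12,s17,s23,s28,s37,s39,s6} ∉↓L; 3/3 del acc.
'449': N↓-sim [28, 21, 17, 9] end={s1,s12,s17,s23,s28,s34,s37,s39,s6} — reject; 3/3 single-dels accept.
'4944': N↓-sim [28, 21, 14, 8, 6] end={s1,s12,s17,s37,s39,s6} rej; 4/4 deletions ∈↓L.
'44444': N↓-sim [28, 21, 17, 13, 8, 6] end={s1,s12,s17,s37,s39,s6} ∉↓L; 5/5 deletions ∈↓L.
'999944': |S_i|=[28, 27, 25, 24, 18, 10, 6] end={s1,s12,s17,s37,s39,s6} rej; 6/6 single-dels accept.
5 obstructions.

min(Σ*\↓L) = [499, 449, 4944, 44444, 999944].


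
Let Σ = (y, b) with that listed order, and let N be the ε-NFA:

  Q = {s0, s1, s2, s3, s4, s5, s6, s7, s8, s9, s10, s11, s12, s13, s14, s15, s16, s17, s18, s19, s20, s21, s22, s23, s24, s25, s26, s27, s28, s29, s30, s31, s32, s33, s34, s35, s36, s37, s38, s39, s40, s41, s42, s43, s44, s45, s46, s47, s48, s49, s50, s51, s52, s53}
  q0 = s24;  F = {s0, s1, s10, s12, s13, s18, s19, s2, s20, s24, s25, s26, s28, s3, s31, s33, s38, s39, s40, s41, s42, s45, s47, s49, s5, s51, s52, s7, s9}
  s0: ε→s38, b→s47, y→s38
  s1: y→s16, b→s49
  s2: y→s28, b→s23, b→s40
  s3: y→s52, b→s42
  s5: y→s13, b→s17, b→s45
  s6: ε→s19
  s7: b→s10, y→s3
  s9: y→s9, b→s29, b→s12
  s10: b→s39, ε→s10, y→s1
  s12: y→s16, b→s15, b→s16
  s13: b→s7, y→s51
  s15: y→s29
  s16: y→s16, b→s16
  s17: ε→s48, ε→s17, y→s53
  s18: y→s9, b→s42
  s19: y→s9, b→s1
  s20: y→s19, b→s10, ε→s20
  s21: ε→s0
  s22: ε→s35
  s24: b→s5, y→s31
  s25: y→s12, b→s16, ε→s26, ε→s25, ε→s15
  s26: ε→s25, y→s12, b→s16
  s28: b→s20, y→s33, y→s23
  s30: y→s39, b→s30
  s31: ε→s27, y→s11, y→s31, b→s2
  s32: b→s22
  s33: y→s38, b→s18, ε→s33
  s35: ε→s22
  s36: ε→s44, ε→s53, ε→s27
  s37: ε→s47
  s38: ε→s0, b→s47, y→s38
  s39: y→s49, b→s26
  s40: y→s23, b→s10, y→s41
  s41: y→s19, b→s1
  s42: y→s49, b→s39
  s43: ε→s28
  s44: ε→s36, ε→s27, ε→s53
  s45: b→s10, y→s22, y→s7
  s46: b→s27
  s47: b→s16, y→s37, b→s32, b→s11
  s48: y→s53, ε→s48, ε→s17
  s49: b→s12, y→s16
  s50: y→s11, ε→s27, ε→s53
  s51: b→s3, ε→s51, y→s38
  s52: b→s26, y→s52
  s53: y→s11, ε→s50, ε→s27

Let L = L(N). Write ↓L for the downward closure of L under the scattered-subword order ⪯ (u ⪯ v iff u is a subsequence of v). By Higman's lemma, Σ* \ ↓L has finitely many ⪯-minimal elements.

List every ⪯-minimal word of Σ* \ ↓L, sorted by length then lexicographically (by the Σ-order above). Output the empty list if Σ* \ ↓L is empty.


Antichain: [bbbyy, ybbyby, byyybb, bbbbbb].

|Q|=54, |F|=29, |δ|=110 (31 ε).
min D↑ (28 st, q0=0, F={23}): 0:y→1,b→2 1:y→1,b→3 2:y→4,b→5 3:y→6,b→7 4:y→8,b→9 5:y→9,b→10 6:y→11,b→12 7:y→13,b→10 8:y→14,b→15 9:y→15,b→10 10:y→16,b→17 11:y→14,b→18 12:y→19,b→10 13:y→19,b→16 14:y→14,b→20 15:y→21,b→22 16:y→23,b→24 17:y→24,b→25 18:y→26,b→22 19:y→26,b→16 20:y→20,b→23 21:y→21,b→25 22:y→24,b→17 23:y→23,b→23 24:y→23,b→27 25:y→27,b→23 26:y→26,b→27 27:y→23,b→23.
'bbbyy': |S_i|=[43, 41, 33, 15, 6, 2] end={s16,s29} rej; 5/5 deletions ∈↓L.
'ybbyby': |S_i|=[43, 38, 32, 24, 16, 10, 2] end={s16,s29} rej; 6/6 single-dels accept.
'byyybb': |S_i|=[43, 41, 35, 26, 17, 12, 7] end={s11,s15,s16,s22,s29,s32,s35} ∉↓L; 6/6 deletions ∈↓L.
'bbbbbb': |S_i|=[43, 41, 33, 15, 10, 6, 3] end={s15,s16,s29} ∉↓L; 6/6 deletions ∈↓L.
4 obstructions.


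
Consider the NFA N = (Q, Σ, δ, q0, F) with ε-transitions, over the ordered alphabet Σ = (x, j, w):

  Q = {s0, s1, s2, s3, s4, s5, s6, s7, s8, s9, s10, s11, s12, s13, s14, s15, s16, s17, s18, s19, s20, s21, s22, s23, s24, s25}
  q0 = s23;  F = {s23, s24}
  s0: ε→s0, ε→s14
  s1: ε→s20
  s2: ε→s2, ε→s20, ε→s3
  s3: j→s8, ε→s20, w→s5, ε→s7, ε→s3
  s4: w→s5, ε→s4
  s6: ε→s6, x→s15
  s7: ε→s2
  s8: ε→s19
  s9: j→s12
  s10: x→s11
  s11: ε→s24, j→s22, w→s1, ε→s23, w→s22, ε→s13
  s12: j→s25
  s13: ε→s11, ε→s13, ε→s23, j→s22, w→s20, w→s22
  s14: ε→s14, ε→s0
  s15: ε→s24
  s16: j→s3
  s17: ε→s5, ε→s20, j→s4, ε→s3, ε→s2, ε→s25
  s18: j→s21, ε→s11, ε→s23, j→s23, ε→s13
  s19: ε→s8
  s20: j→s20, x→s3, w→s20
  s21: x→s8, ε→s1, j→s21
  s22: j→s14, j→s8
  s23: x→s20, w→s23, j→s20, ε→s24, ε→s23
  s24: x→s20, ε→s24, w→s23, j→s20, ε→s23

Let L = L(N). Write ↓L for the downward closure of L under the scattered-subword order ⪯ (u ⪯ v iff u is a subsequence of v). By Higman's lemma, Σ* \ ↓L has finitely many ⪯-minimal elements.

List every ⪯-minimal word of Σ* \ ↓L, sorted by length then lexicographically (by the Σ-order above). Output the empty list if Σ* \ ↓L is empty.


A = [x, j].

|Q|=26, |F|=2, |δ|=66 (36 ε).
min D↑ (2 st, q0=0, F={1}): 0:x→1,j→1,w→0 1:x→1,j→1,w→1.
'x': |S_i|=[9, 7] end={s19,s2,s20,s3,s5,s7,s8} rej; 1/1 deletions ∈↓L.
'j': N↓-sim [9, 7] end={s19,s2,s20,s3,s5,s7,s8} — reject; 1/1 del acc.
2 words, ⪯-incomp.


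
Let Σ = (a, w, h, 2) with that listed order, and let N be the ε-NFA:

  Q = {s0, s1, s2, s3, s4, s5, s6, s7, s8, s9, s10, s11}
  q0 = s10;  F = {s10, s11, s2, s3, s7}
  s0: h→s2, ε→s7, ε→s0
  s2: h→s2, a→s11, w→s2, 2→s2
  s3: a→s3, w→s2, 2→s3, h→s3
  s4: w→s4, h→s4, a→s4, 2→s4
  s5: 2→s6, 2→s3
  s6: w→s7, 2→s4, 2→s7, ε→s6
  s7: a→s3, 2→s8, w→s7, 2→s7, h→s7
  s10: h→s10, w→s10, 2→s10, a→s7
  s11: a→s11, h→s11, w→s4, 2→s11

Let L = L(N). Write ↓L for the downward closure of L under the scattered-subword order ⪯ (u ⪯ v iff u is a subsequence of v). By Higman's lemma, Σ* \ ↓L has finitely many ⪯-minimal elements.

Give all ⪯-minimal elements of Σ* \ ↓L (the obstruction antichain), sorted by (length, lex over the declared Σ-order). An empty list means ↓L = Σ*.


Antichain: [aawaw].

|Q|=12, |F|=5, |δ|=34 (3 ε).
min D↑ (6 st, q0=0, F={5}): 0:a→1,w→0,h→0,2→0 1:a→2,w→1,h→1,2→1 2:a→2,w→3,h→2,2→2 3:a→4,w→3,h→3,2→3 4:a→4,w→5,h→4,2→4 5:a→5,w→5,h→5,2→5 [Hopcroft].
'aawaw': |S_i|=[7, 6, 4, 3, 2, 1] end={s4} — reject; 5/5 del acc.
1 minimals (antichain).
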